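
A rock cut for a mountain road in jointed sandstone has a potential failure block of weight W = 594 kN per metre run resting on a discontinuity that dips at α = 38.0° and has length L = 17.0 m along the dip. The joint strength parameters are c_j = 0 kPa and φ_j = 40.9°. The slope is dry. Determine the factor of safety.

Resolving the block weight along and normal to the plane and applying the Mohr–Coulomb strength on the joint:
N' = W cosα = 594·cos38.0° = 468.1 kN/m
Driving force T = W sinα = 594·sin38.0° = 365.7 kN/m
Resisting force R = c_j·L + N'·tanφ_j = 0·17.0 + 468.1·tan40.9° = 0.0 + 405.5 = 405.5 kN/m
FS = R / T = 405.5 / 365.7 = 1.109

FS = 1.11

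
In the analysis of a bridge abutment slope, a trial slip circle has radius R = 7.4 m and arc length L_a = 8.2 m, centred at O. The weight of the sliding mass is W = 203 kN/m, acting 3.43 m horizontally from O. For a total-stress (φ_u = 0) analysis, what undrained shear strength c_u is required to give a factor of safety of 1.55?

c_u = 17.8 kPa

FS = c_u·L_a·R / (W·d), so c_u = FS·W·d / (L_a·R).
c_u = 1.55·203·3.43 / (8.20·7.4) = 1079.2 / 60.68 = 17.79 kPa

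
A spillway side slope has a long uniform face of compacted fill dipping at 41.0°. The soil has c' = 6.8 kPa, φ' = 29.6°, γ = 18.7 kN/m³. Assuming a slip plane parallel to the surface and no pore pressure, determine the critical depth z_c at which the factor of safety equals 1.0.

z_c = 2.12 m

Setting FS = 1.00 in FS = [c' + γz cos²β tanφ'] / [γz sinβ cosβ] and solving for z:
z = c' / [γ cosβ (FS·sinβ − cosβ·tanφ')]
  = 6.8 / [18.7·cos41.0°·(1.00·sin41.0° − cos41.0°·tan29.6°)]
  = 6.8 / [18.7·0.7547·(1.00·0.6561 − 0.7547·0.5681)]
  = 6.8 / 3.2082 = 2.120 m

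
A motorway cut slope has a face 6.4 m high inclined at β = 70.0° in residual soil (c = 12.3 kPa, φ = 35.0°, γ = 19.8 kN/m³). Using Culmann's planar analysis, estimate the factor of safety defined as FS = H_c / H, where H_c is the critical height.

H_c = (4c/γ) · sinβ cosφ / [1 − cos(β − φ)]
    = (4·12.3/19.8) · sin70.0°·cos35.0° / [1 − cos35.0°]
    = 2.485 · 0.7698 / 0.1808 = 10.58 m
FS = H_c / H = 10.58 / 6.4 = 1.653

FS = 1.65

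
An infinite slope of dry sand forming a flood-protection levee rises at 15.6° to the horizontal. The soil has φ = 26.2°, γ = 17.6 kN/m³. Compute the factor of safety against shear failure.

FS = 1.76

For a dry cohesionless infinite slope the factor of safety is FS = tanφ / tanβ.
FS = tan26.2° / tan15.6° = 0.4921 / 0.2792 = 1.762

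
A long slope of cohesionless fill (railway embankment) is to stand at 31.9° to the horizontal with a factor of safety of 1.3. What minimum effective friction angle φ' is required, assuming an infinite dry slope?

φ' = 39.0°

FS = tanφ'/tanβ ⇒ tanφ' = FS · tanβ = 1.3 · tan31.9° = 0.8092
φ' = arctan(0.8092) = 38.98°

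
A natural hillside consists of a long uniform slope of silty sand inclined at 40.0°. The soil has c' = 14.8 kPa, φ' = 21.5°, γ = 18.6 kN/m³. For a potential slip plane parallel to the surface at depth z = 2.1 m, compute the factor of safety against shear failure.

FS = 1.24

For an infinite slope with a slip plane parallel to the surface (no pore pressure): FS = [c' + γz cos²β tanφ'] / [γz sinβ cosβ].
γz = 18.6·2.1 = 39.06 kN/m²
Numerator = 14.8 + 39.06·cos²40.0°·tan21.5° = 14.8 + 39.06·0.5868·0.3939 = 23.829 kPa
Denominator = 39.06·sin40.0°·cos40.0° = 39.06·0.6428·0.7660 = 19.233 kPa
FS = 23.829 / 19.233 = 1.239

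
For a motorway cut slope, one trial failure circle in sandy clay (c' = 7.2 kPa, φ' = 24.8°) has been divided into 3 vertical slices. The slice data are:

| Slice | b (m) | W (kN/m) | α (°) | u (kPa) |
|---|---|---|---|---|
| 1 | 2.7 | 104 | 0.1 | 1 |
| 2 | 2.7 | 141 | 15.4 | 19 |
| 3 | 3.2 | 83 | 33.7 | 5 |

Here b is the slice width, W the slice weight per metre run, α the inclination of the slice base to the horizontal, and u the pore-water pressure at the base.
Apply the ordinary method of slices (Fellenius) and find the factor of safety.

Ordinary method of slices: FS = Σ[c'·Δl_i + (W_i cosα_i − u_i·Δl_i)·tanφ'] / Σ W_i sinα_i, with Δl_i = b_i / cosα_i.
Slice 1: Δl = 2.7/cos0.1° = 2.700 m; N'_1 = 104·cos0.1° − 1·2.700 = 101.3; c'Δl = 19.44; W sinα = 0.2
Slice 2: Δl = 2.7/cos15.4° = 2.801 m; N'_2 = 141·cos15.4° − 19·2.801 = 82.7; c'Δl = 20.16; W sinα = 37.4
Slice 3: Δl = 3.2/cos33.7° = 3.846 m; N'_3 = 83·cos33.7° − 5·3.846 = 49.8; c'Δl = 27.69; W sinα = 46.1
Σc'Δl = 67.3 kN/m; ΣN' = 233.8 kN/m; ΣW sinα = 83.7 kN/m
Resisting = 67.3 + 233.8·tan24.8° = 67.3 + 108.1 = 175.4 kN/m
FS = 175.4 / 83.7 = 2.096

FS = 2.10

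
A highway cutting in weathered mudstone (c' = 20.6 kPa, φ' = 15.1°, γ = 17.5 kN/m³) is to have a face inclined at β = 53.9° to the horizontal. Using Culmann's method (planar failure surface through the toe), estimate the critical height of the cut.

Culmann's analysis gives the critical failure plane at α_cr = (β + φ')/2 = (53.9 + 15.1)/2 = 34.5°, and the critical height
H_c = (4c'/γ) · sinβ cosφ' / [1 − cos(β − φ')]
    = (4·20.6/17.5) · sin53.9°·cos15.1° / [1 − cos(38.8°)]
    = 4.709 · 0.8080·0.9655 / [1 − 0.7793]
    = 4.709 · 0.7801 / 0.2207
    = 16.65 m

H_c = 16.65 m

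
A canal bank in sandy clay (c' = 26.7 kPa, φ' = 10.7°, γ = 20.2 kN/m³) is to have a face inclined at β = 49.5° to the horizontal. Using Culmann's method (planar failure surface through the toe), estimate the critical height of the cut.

Culmann's analysis gives the critical failure plane at α_cr = (β + φ')/2 = (49.5 + 10.7)/2 = 30.1°, and the critical height
H_c = (4c'/γ) · sinβ cosφ' / [1 − cos(β − φ')]
    = (4·26.7/20.2) · sin49.5°·cos10.7° / [1 − cos(38.8°)]
    = 5.287 · 0.7604·0.9826 / [1 − 0.7793]
    = 5.287 · 0.7472 / 0.2207
    = 17.90 m

H_c = 17.90 m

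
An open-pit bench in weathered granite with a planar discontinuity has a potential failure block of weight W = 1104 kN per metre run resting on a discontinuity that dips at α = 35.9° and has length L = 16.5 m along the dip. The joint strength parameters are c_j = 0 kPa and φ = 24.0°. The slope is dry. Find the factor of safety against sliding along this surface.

Resolving the block weight along and normal to the plane and applying the Mohr–Coulomb strength on the joint:
N' = W cosα = 1104·cos35.9° = 894.3 kN/m
Driving force T = W sinα = 1104·sin35.9° = 647.4 kN/m
Resisting force R = c_j·L + N'·tanφ = 0·16.5 + 894.3·tan24.0° = 0.0 + 398.2 = 398.2 kN/m
FS = R / T = 398.2 / 647.4 = 0.615

FS = 0.62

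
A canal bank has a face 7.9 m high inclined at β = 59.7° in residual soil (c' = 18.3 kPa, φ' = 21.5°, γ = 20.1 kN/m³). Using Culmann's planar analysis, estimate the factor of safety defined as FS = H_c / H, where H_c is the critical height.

FS = 1.73

H_c = (4c'/γ) · sinβ cosφ' / [1 − cos(β − φ')]
    = (4·18.3/20.1) · sin59.7°·cos21.5° / [1 − cos38.2°]
    = 3.642 · 0.8033 / 0.2141 = 13.66 m
FS = H_c / H = 13.66 / 7.9 = 1.729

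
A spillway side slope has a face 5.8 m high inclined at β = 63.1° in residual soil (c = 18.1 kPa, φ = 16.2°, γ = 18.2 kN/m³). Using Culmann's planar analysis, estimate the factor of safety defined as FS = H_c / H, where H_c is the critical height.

FS = 1.85

H_c = (4c/γ) · sinβ cosφ / [1 − cos(β − φ)]
    = (4·18.1/18.2) · sin63.1°·cos16.2° / [1 − cos46.9°]
    = 3.978 · 0.8564 / 0.3167 = 10.76 m
FS = H_c / H = 10.76 / 5.8 = 1.854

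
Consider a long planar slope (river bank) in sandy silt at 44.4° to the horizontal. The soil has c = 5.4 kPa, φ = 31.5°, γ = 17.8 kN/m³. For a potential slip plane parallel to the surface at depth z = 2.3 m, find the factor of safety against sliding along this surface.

For an infinite slope with a slip plane parallel to the surface (no pore pressure): FS = [c + γz cos²β tanφ] / [γz sinβ cosβ].
γz = 17.8·2.3 = 40.94 kN/m²
Numerator = 5.4 + 40.94·cos²44.4°·tan31.5° = 5.4 + 40.94·0.5105·0.6128 = 18.207 kPa
Denominator = 40.94·sin44.4°·cos44.4° = 40.94·0.6997·0.7145 = 20.466 kPa
FS = 18.207 / 20.466 = 0.890

FS = 0.89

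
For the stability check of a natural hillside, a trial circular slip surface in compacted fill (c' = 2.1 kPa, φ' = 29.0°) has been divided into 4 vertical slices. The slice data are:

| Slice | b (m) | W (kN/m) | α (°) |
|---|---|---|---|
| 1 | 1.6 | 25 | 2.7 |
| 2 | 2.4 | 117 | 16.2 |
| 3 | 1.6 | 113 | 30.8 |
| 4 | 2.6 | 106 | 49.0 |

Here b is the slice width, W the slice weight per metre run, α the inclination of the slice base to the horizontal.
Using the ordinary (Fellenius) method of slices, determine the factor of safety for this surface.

FS = 1.10

Ordinary method of slices: FS = Σ[c'·Δl_i + (W_i cosα_i)·tanφ'] / Σ W_i sinα_i, with Δl_i = b_i / cosα_i.
Slice 1: Δl = 1.6/cos2.7° = 1.602 m; N'_1 = 25·cos2.7° = 25.0; c'Δl = 3.36; W sinα = 1.2
Slice 2: Δl = 2.4/cos16.2° = 2.499 m; N'_2 = 117·cos16.2° = 112.4; c'Δl = 5.25; W sinα = 32.6
Slice 3: Δl = 1.6/cos30.8° = 1.863 m; N'_3 = 113·cos30.8° = 97.1; c'Δl = 3.91; W sinα = 57.9
Slice 4: Δl = 2.6/cos49.0° = 3.963 m; N'_4 = 106·cos49.0° = 69.5; c'Δl = 8.32; W sinα = 80.0
Σc'Δl = 20.8 kN/m; ΣN' = 303.9 kN/m; ΣW sinα = 171.7 kN/m
Resisting = 20.8 + 303.9·tan29.0° = 20.8 + 168.5 = 189.3 kN/m
FS = 189.3 / 171.7 = 1.103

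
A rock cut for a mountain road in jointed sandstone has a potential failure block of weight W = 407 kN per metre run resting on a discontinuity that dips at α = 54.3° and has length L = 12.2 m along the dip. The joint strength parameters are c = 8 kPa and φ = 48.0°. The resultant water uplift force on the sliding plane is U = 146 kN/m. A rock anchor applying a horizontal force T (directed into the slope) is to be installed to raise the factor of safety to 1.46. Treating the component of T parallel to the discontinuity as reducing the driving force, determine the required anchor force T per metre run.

T = 162 kN/m

Resolving forces along and normal to the sliding plane, with the horizontal anchor force T adding T·sinα to the effective normal force and T·cosα acting up the plane against the driving force:
FS = [cL + (W cosα − U + T sinα) tanφ] / [W sinα − T cosα]
Without the anchor: N' = 91.5 kN/m, driving T_d = 330.5 kN/m, resisting R = 8·12.2 + 91.5·tan48.0° = 199.2 kN/m, FS = 0.60.
Setting FS = 1.46 and solving for T:
1.46·(330.5 − T cos54.3°) = 199.2 + T sin54.3°·tan48.0°
T·(sin54.3°·tan48.0° + 1.46·cos54.3°) = 1.46·330.5 − 199.2
T·(0.8121·1.1106 + 1.46·0.5835) = 482.6 − 199.2 = 283.3
T·1.7539 = 283.3
T = 161.5 kN/m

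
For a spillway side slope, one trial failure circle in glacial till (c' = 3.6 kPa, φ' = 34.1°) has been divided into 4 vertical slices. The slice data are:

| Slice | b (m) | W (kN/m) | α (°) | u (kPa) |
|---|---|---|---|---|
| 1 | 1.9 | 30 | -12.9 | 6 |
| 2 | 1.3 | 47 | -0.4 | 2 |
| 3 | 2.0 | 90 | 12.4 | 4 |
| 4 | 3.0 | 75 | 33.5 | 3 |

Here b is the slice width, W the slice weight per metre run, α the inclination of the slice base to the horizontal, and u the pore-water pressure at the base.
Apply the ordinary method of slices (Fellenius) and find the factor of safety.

Ordinary method of slices: FS = Σ[c'·Δl_i + (W_i cosα_i − u_i·Δl_i)·tanφ'] / Σ W_i sinα_i, with Δl_i = b_i / cosα_i.
Slice 1: Δl = 1.9/cos(-12.9°) = 1.949 m; N'_1 = 30·cos(-12.9°) − 6·1.949 = 17.5; c'Δl = 7.02; W sinα = -6.7
Slice 2: Δl = 1.3/cos(-0.4°) = 1.300 m; N'_2 = 47·cos(-0.4°) − 2·1.300 = 44.4; c'Δl = 4.68; W sinα = -0.3
Slice 3: Δl = 2.0/cos12.4° = 2.048 m; N'_3 = 90·cos12.4° − 4·2.048 = 79.7; c'Δl = 7.37; W sinα = 19.3
Slice 4: Δl = 3.0/cos33.5° = 3.598 m; N'_4 = 75·cos33.5° − 3·3.598 = 51.7; c'Δl = 12.95; W sinα = 41.4
Σc'Δl = 32.0 kN/m; ΣN' = 193.4 kN/m; ΣW sinα = 53.7 kN/m
Resisting = 32.0 + 193.4·tan34.1° = 32.0 + 130.9 = 163.0 kN/m
FS = 163.0 / 53.7 = 3.035

FS = 3.03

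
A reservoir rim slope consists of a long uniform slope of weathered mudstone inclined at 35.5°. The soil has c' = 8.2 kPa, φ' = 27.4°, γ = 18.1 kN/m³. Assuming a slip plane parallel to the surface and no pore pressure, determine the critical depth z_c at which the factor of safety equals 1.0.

Setting FS = 1.00 in FS = [c' + γz cos²β tanφ'] / [γz sinβ cosβ] and solving for z:
z = c' / [γ cosβ (FS·sinβ − cosβ·tanφ')]
  = 8.2 / [18.1·cos35.5°·(1.00·sin35.5° − cos35.5°·tan27.4°)]
  = 8.2 / [18.1·0.8141·(1.00·0.5807 − 0.8141·0.5184)]
  = 8.2 / 2.3386 = 3.506 m

z_c = 3.51 m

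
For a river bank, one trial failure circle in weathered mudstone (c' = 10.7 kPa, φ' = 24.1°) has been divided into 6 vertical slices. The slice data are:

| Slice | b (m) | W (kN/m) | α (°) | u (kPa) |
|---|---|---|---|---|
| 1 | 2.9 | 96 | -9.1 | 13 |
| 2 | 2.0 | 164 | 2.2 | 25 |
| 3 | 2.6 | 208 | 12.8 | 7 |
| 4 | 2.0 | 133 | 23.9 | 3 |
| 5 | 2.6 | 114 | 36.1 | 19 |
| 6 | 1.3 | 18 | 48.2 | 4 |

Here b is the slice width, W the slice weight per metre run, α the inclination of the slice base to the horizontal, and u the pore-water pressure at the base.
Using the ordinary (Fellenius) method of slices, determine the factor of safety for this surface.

FS = 2.25

Ordinary method of slices: FS = Σ[c'·Δl_i + (W_i cosα_i − u_i·Δl_i)·tanφ'] / Σ W_i sinα_i, with Δl_i = b_i / cosα_i.
Slice 1: Δl = 2.9/cos(-9.1°) = 2.937 m; N'_1 = 96·cos(-9.1°) − 13·2.937 = 56.6; c'Δl = 31.43; W sinα = -15.2
Slice 2: Δl = 2.0/cos2.2° = 2.001 m; N'_2 = 164·cos2.2° − 25·2.001 = 113.8; c'Δl = 21.42; W sinα = 6.3
Slice 3: Δl = 2.6/cos12.8° = 2.666 m; N'_3 = 208·cos12.8° − 7·2.666 = 184.2; c'Δl = 28.53; W sinα = 46.1
Slice 4: Δl = 2.0/cos23.9° = 2.188 m; N'_4 = 133·cos23.9° − 3·2.188 = 115.0; c'Δl = 23.41; W sinα = 53.9
Slice 5: Δl = 2.6/cos36.1° = 3.218 m; N'_5 = 114·cos36.1° − 19·3.218 = 31.0; c'Δl = 34.43; W sinα = 67.2
Slice 6: Δl = 1.3/cos48.2° = 1.950 m; N'_6 = 18·cos48.2° − 4·1.950 = 4.2; c'Δl = 20.87; W sinα = 13.4
Σc'Δl = 160.1 kN/m; ΣN' = 504.8 kN/m; ΣW sinα = 171.7 kN/m
Resisting = 160.1 + 504.8·tan24.1° = 160.1 + 225.8 = 385.9 kN/m
FS = 385.9 / 171.7 = 2.248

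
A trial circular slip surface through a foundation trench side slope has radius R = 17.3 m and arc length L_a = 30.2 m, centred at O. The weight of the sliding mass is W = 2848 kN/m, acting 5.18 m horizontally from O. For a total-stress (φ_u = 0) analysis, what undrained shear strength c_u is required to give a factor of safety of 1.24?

c_u = 35.0 kPa

FS = c_u·L_a·R / (W·d), so c_u = FS·W·d / (L_a·R).
c_u = 1.24·2848·5.18 / (30.20·17.3) = 18293.3 / 522.46 = 35.01 kPa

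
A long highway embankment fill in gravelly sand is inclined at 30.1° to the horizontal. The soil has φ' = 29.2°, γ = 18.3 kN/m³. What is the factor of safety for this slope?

FS = 0.96

For a dry cohesionless infinite slope the factor of safety is FS = tanφ' / tanβ.
FS = tan29.2° / tan30.1° = 0.5589 / 0.5797 = 0.964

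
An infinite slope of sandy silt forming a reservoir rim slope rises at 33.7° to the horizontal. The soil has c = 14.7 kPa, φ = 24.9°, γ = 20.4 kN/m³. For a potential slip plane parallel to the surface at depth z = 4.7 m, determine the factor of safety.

FS = 1.03

For an infinite slope with a slip plane parallel to the surface (no pore pressure): FS = [c + γz cos²β tanφ] / [γz sinβ cosβ].
γz = 20.4·4.7 = 95.88 kN/m²
Numerator = 14.7 + 95.88·cos²33.7°·tan24.9° = 14.7 + 95.88·0.6921·0.4642 = 45.505 kPa
Denominator = 95.88·sin33.7°·cos33.7° = 95.88·0.5548·0.8320 = 44.259 kPa
FS = 45.505 / 44.259 = 1.028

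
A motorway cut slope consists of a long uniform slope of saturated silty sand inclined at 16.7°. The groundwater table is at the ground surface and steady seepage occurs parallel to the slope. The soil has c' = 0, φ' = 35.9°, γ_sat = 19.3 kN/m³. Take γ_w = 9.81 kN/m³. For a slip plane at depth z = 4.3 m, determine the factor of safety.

FS = 1.19

With seepage parallel to the slope and the water table at the surface, the effective normal stress on the slip plane uses the buoyant unit weight γ' = γ_sat − γ_w while the driving shear stress uses γ_sat:
FS = [c' + γ' z cos²β tanφ'] / [γ_sat z sinβ cosβ]
(For c' = 0 this reduces to FS = (γ'/γ_sat)·tanφ'/tanβ.)
γ' = 19.3 − 9.81 = 9.49 kN/m³
Numerator = 0.0 + 9.49·4.3·cos²16.7°·tan35.9° = 0.0 + 9.49·4.3·0.9174·0.7239 = 27.100 kPa
Denominator = 19.3·4.3·sin16.7°·cos16.7° = 19.3·4.3·0.2874·0.9578 = 22.842 kPa
FS = 27.100 / 22.842 = 1.186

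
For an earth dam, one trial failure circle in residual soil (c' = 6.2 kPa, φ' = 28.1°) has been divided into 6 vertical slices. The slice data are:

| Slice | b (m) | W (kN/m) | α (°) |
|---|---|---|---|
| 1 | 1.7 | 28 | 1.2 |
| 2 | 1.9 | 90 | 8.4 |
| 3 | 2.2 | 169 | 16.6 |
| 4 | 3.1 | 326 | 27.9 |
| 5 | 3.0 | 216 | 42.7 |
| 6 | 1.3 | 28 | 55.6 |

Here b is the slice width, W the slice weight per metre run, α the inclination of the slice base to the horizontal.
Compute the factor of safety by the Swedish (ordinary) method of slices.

FS = 1.29

Ordinary method of slices: FS = Σ[c'·Δl_i + (W_i cosα_i)·tanφ'] / Σ W_i sinα_i, with Δl_i = b_i / cosα_i.
Slice 1: Δl = 1.7/cos1.2° = 1.700 m; N'_1 = 28·cos1.2° = 28.0; c'Δl = 10.54; W sinα = 0.6
Slice 2: Δl = 1.9/cos8.4° = 1.921 m; N'_2 = 90·cos8.4° = 89.0; c'Δl = 11.91; W sinα = 13.1
Slice 3: Δl = 2.2/cos16.6° = 2.296 m; N'_3 = 169·cos16.6° = 162.0; c'Δl = 14.23; W sinα = 48.3
Slice 4: Δl = 3.1/cos27.9° = 3.508 m; N'_4 = 326·cos27.9° = 288.1; c'Δl = 21.75; W sinα = 152.5
Slice 5: Δl = 3.0/cos42.7° = 4.082 m; N'_5 = 216·cos42.7° = 158.7; c'Δl = 25.31; W sinα = 146.5
Slice 6: Δl = 1.3/cos55.6° = 2.301 m; N'_6 = 28·cos55.6° = 15.8; c'Δl = 14.27; W sinα = 23.1
Σc'Δl = 98.0 kN/m; ΣN' = 741.7 kN/m; ΣW sinα = 384.1 kN/m
Resisting = 98.0 + 741.7·tan28.1° = 98.0 + 396.0 = 494.0 kN/m
FS = 494.0 / 384.1 = 1.286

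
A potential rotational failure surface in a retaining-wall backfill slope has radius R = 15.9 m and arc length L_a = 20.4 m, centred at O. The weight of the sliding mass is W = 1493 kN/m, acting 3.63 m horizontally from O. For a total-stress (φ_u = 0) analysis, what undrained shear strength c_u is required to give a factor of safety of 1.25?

FS = c_u·L_a·R / (W·d), so c_u = FS·W·d / (L_a·R).
c_u = 1.25·1493·3.63 / (20.40·15.9) = 6774.5 / 324.36 = 20.89 kPa

c_u = 20.9 kPa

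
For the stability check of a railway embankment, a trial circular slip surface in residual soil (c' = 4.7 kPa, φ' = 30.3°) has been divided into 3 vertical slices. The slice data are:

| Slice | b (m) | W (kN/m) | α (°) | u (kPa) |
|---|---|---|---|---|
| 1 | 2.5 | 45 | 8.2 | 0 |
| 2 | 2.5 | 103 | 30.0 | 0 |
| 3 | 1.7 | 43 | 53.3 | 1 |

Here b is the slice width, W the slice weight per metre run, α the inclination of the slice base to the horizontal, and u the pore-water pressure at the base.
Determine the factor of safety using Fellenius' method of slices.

FS = 1.41

Ordinary method of slices: FS = Σ[c'·Δl_i + (W_i cosα_i − u_i·Δl_i)·tanφ'] / Σ W_i sinα_i, with Δl_i = b_i / cosα_i.
Slice 1: Δl = 2.5/cos8.2° = 2.526 m; N'_1 = 45·cos8.2° − 0·2.526 = 44.5; c'Δl = 11.87; W sinα = 6.4
Slice 2: Δl = 2.5/cos30.0° = 2.887 m; N'_2 = 103·cos30.0° − 0·2.887 = 89.2; c'Δl = 13.57; W sinα = 51.5
Slice 3: Δl = 1.7/cos53.3° = 2.845 m; N'_3 = 43·cos53.3° − 1·2.845 = 22.9; c'Δl = 13.37; W sinα = 34.5
Σc'Δl = 38.8 kN/m; ΣN' = 156.6 kN/m; ΣW sinα = 92.4 kN/m
Resisting = 38.8 + 156.6·tan30.3° = 38.8 + 91.5 = 130.3 kN/m
FS = 130.3 / 92.4 = 1.410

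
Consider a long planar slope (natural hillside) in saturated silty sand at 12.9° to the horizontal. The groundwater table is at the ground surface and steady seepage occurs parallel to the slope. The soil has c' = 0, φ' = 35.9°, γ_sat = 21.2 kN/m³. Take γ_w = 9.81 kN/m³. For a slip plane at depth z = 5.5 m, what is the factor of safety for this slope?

With seepage parallel to the slope and the water table at the surface, the effective normal stress on the slip plane uses the buoyant unit weight γ' = γ_sat − γ_w while the driving shear stress uses γ_sat:
FS = [c' + γ' z cos²β tanφ'] / [γ_sat z sinβ cosβ]
(For c' = 0 this reduces to FS = (γ'/γ_sat)·tanφ'/tanβ.)
γ' = 21.2 − 9.81 = 11.39 kN/m³
Numerator = 0.0 + 11.39·5.5·cos²12.9°·tan35.9° = 0.0 + 11.39·5.5·0.9502·0.7239 = 43.087 kPa
Denominator = 21.2·5.5·sin12.9°·cos12.9° = 21.2·5.5·0.2233·0.9748 = 25.374 kPa
FS = 43.087 / 25.374 = 1.698

FS = 1.70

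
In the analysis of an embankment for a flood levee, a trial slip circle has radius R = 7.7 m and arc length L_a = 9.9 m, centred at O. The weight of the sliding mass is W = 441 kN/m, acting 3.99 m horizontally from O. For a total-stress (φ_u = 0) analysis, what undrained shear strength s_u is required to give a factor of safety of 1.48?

s_u = 34.2 kPa

FS = s_u·L_a·R / (W·d), so s_u = FS·W·d / (L_a·R).
s_u = 1.48·441·3.99 / (9.90·7.7) = 2604.2 / 76.23 = 34.16 kPa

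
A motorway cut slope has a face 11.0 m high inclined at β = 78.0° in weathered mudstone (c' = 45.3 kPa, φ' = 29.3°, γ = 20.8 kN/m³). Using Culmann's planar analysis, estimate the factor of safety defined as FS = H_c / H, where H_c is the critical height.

FS = 1.99

H_c = (4c'/γ) · sinβ cosφ' / [1 − cos(β − φ')]
    = (4·45.3/20.8) · sin78.0°·cos29.3° / [1 − cos48.7°]
    = 8.712 · 0.8530 / 0.3400 = 21.86 m
FS = H_c / H = 21.86 / 11.0 = 1.987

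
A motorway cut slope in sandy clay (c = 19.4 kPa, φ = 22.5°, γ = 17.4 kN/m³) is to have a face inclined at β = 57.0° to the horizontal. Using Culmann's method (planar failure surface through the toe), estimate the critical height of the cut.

H_c = 19.65 m

Culmann's analysis gives the critical failure plane at α_cr = (β + φ)/2 = (57.0 + 22.5)/2 = 39.8°, and the critical height
H_c = (4c/γ) · sinβ cosφ / [1 − cos(β − φ)]
    = (4·19.4/17.4) · sin57.0°·cos22.5° / [1 − cos(34.5°)]
    = 4.460 · 0.8387·0.9239 / [1 − 0.8241]
    = 4.460 · 0.7748 / 0.1759
    = 19.65 m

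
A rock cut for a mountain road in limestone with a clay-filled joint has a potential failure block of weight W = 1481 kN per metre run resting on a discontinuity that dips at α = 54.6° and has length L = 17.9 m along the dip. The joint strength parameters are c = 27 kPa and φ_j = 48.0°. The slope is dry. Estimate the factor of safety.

Resolving the block weight along and normal to the plane and applying the Mohr–Coulomb strength on the joint:
N' = W cosα = 1481·cos54.6° = 857.9 kN/m
Driving force T = W sinα = 1481·sin54.6° = 1207.2 kN/m
Resisting force R = c·L + N'·tanφ_j = 27·17.9 + 857.9·tan48.0° = 483.3 + 952.8 = 1436.1 kN/m
FS = R / T = 1436.1 / 1207.2 = 1.190

FS = 1.19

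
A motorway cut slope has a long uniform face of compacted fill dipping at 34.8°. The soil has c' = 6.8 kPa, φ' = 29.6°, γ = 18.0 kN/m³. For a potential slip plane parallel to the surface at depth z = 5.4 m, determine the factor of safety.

For an infinite slope with a slip plane parallel to the surface (no pore pressure): FS = [c' + γz cos²β tanφ'] / [γz sinβ cosβ].
γz = 18.0·5.4 = 97.20 kN/m²
Numerator = 6.8 + 97.20·cos²34.8°·tan29.6° = 6.8 + 97.20·0.6743·0.5681 = 44.032 kPa
Denominator = 97.20·sin34.8°·cos34.8° = 97.20·0.5707·0.8211 = 45.552 kPa
FS = 44.032 / 45.552 = 0.967

FS = 0.97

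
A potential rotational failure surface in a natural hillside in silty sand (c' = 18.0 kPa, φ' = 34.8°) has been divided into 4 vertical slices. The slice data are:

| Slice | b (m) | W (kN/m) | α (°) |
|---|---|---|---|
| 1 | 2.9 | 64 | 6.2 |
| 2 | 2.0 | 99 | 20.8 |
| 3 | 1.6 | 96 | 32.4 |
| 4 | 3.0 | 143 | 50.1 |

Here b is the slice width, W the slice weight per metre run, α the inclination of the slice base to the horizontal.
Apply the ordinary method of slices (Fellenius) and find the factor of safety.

Ordinary method of slices: FS = Σ[c'·Δl_i + (W_i cosα_i)·tanφ'] / Σ W_i sinα_i, with Δl_i = b_i / cosα_i.
Slice 1: Δl = 2.9/cos6.2° = 2.917 m; N'_1 = 64·cos6.2° = 63.6; c'Δl = 52.51; W sinα = 6.9
Slice 2: Δl = 2.0/cos20.8° = 2.139 m; N'_2 = 99·cos20.8° = 92.5; c'Δl = 38.51; W sinα = 35.2
Slice 3: Δl = 1.6/cos32.4° = 1.895 m; N'_3 = 96·cos32.4° = 81.1; c'Δl = 34.11; W sinα = 51.4
Slice 4: Δl = 3.0/cos50.1° = 4.677 m; N'_4 = 143·cos50.1° = 91.7; c'Δl = 84.18; W sinα = 109.7
Σc'Δl = 209.3 kN/m; ΣN' = 329.0 kN/m; ΣW sinα = 203.2 kN/m
Resisting = 209.3 + 329.0·tan34.8° = 209.3 + 228.6 = 437.9 kN/m
FS = 437.9 / 203.2 = 2.155

FS = 2.16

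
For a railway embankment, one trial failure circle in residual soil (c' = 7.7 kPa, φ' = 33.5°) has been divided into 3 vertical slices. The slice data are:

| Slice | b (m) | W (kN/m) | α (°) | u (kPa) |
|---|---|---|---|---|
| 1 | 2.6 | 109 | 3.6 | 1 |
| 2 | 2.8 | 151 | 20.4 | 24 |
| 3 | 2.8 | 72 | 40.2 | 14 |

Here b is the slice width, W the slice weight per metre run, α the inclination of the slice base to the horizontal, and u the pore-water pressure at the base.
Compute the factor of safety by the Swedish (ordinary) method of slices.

FS = 1.80

Ordinary method of slices: FS = Σ[c'·Δl_i + (W_i cosα_i − u_i·Δl_i)·tanφ'] / Σ W_i sinα_i, with Δl_i = b_i / cosα_i.
Slice 1: Δl = 2.6/cos3.6° = 2.605 m; N'_1 = 109·cos3.6° − 1·2.605 = 106.2; c'Δl = 20.06; W sinα = 6.8
Slice 2: Δl = 2.8/cos20.4° = 2.987 m; N'_2 = 151·cos20.4° − 24·2.987 = 69.8; c'Δl = 23.00; W sinα = 52.6
Slice 3: Δl = 2.8/cos40.2° = 3.666 m; N'_3 = 72·cos40.2° − 14·3.666 = 3.7; c'Δl = 28.23; W sinα = 46.5
Σc'Δl = 71.3 kN/m; ΣN' = 179.7 kN/m; ΣW sinα = 106.0 kN/m
Resisting = 71.3 + 179.7·tan33.5° = 71.3 + 118.9 = 190.2 kN/m
FS = 190.2 / 106.0 = 1.795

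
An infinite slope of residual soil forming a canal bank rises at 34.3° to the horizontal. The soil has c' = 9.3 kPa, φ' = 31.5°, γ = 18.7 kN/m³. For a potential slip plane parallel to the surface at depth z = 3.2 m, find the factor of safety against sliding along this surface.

For an infinite slope with a slip plane parallel to the surface (no pore pressure): FS = [c' + γz cos²β tanφ'] / [γz sinβ cosβ].
γz = 18.7·3.2 = 59.84 kN/m²
Numerator = 9.3 + 59.84·cos²34.3°·tan31.5° = 9.3 + 59.84·0.6824·0.6128 = 34.325 kPa
Denominator = 59.84·sin34.3°·cos34.3° = 59.84·0.5635·0.8261 = 27.857 kPa
FS = 34.325 / 27.857 = 1.232

FS = 1.23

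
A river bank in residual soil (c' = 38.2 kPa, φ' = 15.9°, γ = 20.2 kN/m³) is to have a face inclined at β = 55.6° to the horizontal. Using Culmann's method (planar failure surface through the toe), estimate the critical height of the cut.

Culmann's analysis gives the critical failure plane at α_cr = (β + φ')/2 = (55.6 + 15.9)/2 = 35.8°, and the critical height
H_c = (4c'/γ) · sinβ cosφ' / [1 − cos(β − φ')]
    = (4·38.2/20.2) · sin55.6°·cos15.9° / [1 − cos(39.7°)]
    = 7.564 · 0.8251·0.9617 / [1 − 0.7694]
    = 7.564 · 0.7935 / 0.2306
    = 26.03 m

H_c = 26.03 m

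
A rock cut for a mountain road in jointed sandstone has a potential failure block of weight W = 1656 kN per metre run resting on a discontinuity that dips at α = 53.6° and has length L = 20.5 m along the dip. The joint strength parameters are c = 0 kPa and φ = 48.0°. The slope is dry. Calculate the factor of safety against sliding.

FS = 0.82

Resolving the block weight along and normal to the plane and applying the Mohr–Coulomb strength on the joint:
N' = W cosα = 1656·cos53.6° = 982.7 kN/m
Driving force T = W sinα = 1656·sin53.6° = 1332.9 kN/m
Resisting force R = c·L + N'·tanφ = 0·20.5 + 982.7·tan48.0° = 0.0 + 1091.4 = 1091.4 kN/m
FS = R / T = 1091.4 / 1332.9 = 0.819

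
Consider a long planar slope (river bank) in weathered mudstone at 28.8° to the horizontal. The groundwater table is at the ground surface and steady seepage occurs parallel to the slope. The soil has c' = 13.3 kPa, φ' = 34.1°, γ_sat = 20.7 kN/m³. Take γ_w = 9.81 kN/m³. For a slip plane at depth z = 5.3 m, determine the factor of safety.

With seepage parallel to the slope and the water table at the surface, the effective normal stress on the slip plane uses the buoyant unit weight γ' = γ_sat − γ_w while the driving shear stress uses γ_sat:
FS = [c' + γ' z cos²β tanφ'] / [γ_sat z sinβ cosβ]
γ' = 20.7 − 9.81 = 10.89 kN/m³
Numerator = 13.3 + 10.89·5.3·cos²28.8°·tan34.1° = 13.3 + 10.89·5.3·0.7679·0.6771 = 43.308 kPa
Denominator = 20.7·5.3·sin28.8°·cos28.8° = 20.7·5.3·0.4818·0.8763 = 46.316 kPa
FS = 43.308 / 46.316 = 0.935

FS = 0.94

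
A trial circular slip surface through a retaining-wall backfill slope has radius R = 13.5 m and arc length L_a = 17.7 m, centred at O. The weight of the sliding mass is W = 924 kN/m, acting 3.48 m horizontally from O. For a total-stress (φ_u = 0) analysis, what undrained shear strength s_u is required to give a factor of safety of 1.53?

s_u = 20.6 kPa

FS = s_u·L_a·R / (W·d), so s_u = FS·W·d / (L_a·R).
s_u = 1.53·924·3.48 / (17.70·13.5) = 4919.7 / 238.95 = 20.59 kPa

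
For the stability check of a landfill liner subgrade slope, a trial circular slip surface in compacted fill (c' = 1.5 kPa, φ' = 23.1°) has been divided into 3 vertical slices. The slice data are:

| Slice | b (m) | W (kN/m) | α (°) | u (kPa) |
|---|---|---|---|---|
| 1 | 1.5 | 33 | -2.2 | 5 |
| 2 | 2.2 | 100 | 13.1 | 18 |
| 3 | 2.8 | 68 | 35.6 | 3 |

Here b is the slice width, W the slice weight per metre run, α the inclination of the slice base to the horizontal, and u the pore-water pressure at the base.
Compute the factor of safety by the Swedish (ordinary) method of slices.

FS = 1.07

Ordinary method of slices: FS = Σ[c'·Δl_i + (W_i cosα_i − u_i·Δl_i)·tanφ'] / Σ W_i sinα_i, with Δl_i = b_i / cosα_i.
Slice 1: Δl = 1.5/cos(-2.2°) = 1.501 m; N'_1 = 33·cos(-2.2°) − 5·1.501 = 25.5; c'Δl = 2.25; W sinα = -1.3
Slice 2: Δl = 2.2/cos13.1° = 2.259 m; N'_2 = 100·cos13.1° − 18·2.259 = 56.7; c'Δl = 3.39; W sinα = 22.7
Slice 3: Δl = 2.8/cos35.6° = 3.444 m; N'_3 = 68·cos35.6° − 3·3.444 = 45.0; c'Δl = 5.17; W sinα = 39.6
Σc'Δl = 10.8 kN/m; ΣN' = 127.2 kN/m; ΣW sinα = 61.0 kN/m
Resisting = 10.8 + 127.2·tan23.1° = 10.8 + 54.2 = 65.0 kN/m
FS = 65.0 / 61.0 = 1.067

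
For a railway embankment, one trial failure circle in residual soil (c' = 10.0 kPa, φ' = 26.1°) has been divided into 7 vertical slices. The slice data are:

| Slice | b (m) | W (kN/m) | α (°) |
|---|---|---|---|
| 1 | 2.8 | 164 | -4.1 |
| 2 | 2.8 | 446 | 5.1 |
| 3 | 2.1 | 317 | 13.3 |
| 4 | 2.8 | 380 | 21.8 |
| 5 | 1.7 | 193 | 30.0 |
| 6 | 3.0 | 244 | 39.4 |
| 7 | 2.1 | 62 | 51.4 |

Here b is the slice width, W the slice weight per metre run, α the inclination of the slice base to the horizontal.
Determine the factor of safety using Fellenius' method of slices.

FS = 1.87

Ordinary method of slices: FS = Σ[c'·Δl_i + (W_i cosα_i)·tanφ'] / Σ W_i sinα_i, with Δl_i = b_i / cosα_i.
Slice 1: Δl = 2.8/cos(-4.1°) = 2.807 m; N'_1 = 164·cos(-4.1°) = 163.6; c'Δl = 28.07; W sinα = -11.7
Slice 2: Δl = 2.8/cos5.1° = 2.811 m; N'_2 = 446·cos5.1° = 444.2; c'Δl = 28.11; W sinα = 39.6
Slice 3: Δl = 2.1/cos13.3° = 2.158 m; N'_3 = 317·cos13.3° = 308.5; c'Δl = 21.58; W sinα = 72.9
Slice 4: Δl = 2.8/cos21.8° = 3.016 m; N'_4 = 380·cos21.8° = 352.8; c'Δl = 30.16; W sinα = 141.1
Slice 5: Δl = 1.7/cos30.0° = 1.963 m; N'_5 = 193·cos30.0° = 167.1; c'Δl = 19.63; W sinα = 96.5
Slice 6: Δl = 3.0/cos39.4° = 3.882 m; N'_6 = 244·cos39.4° = 188.5; c'Δl = 38.82; W sinα = 154.9
Slice 7: Δl = 2.1/cos51.4° = 3.366 m; N'_7 = 62·cos51.4° = 38.7; c'Δl = 33.66; W sinα = 48.5
Σc'Δl = 200.0 kN/m; ΣN' = 1663.5 kN/m; ΣW sinα = 541.8 kN/m
Resisting = 200.0 + 1663.5·tan26.1° = 200.0 + 814.9 = 1015.0 kN/m
FS = 1015.0 / 541.8 = 1.873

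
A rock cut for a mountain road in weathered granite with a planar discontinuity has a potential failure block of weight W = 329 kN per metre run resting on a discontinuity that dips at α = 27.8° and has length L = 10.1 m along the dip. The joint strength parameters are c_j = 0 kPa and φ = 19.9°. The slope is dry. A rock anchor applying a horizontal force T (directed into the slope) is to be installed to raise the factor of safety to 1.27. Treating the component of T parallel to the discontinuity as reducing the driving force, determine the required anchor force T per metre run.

T = 69 kN/m

Resolving forces along and normal to the sliding plane, with the horizontal anchor force T adding T·sinα to the effective normal force and T·cosα acting up the plane against the driving force:
FS = [c_jL + (W cosα + T sinα) tanφ] / [W sinα − T cosα]
Without the anchor: N' = 291.0 kN/m, driving T_d = 153.4 kN/m, resisting R = 0·10.1 + 291.0·tan19.9° = 105.4 kN/m, FS = 0.69.
Setting FS = 1.27 and solving for T:
1.27·(153.4 − T cos27.8°) = 105.4 + T sin27.8°·tan19.9°
T·(sin27.8°·tan19.9° + 1.27·cos27.8°) = 1.27·153.4 − 105.4
T·(0.4664·0.3620 + 1.27·0.8846) = 194.9 − 105.4 = 89.5
T·1.2922 = 89.5
T = 69.3 kN/m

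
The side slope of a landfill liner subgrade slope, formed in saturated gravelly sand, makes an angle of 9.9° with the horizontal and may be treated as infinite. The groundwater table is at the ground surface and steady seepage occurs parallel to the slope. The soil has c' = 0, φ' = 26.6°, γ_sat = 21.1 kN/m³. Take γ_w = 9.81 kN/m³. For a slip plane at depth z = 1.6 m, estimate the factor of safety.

FS = 1.54

With seepage parallel to the slope and the water table at the surface, the effective normal stress on the slip plane uses the buoyant unit weight γ' = γ_sat − γ_w while the driving shear stress uses γ_sat:
FS = [c' + γ' z cos²β tanφ'] / [γ_sat z sinβ cosβ]
(For c' = 0 this reduces to FS = (γ'/γ_sat)·tanφ'/tanβ.)
γ' = 21.1 − 9.81 = 11.29 kN/m³
Numerator = 0.0 + 11.29·1.6·cos²9.9°·tan26.6° = 0.0 + 11.29·1.6·0.9704·0.5008 = 8.778 kPa
Denominator = 21.1·1.6·sin9.9°·cos9.9° = 21.1·1.6·0.1719·0.9851 = 5.718 kPa
FS = 8.778 / 5.718 = 1.535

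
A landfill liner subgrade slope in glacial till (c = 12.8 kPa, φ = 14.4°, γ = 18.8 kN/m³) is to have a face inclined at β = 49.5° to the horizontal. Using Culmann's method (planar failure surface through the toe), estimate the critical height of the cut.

Culmann's analysis gives the critical failure plane at α_cr = (β + φ)/2 = (49.5 + 14.4)/2 = 31.9°, and the critical height
H_c = (4c/γ) · sinβ cosφ / [1 − cos(β − φ)]
    = (4·12.8/18.8) · sin49.5°·cos14.4° / [1 − cos(35.1°)]
    = 2.723 · 0.7604·0.9686 / [1 − 0.8181]
    = 2.723 · 0.7365 / 0.1819
    = 11.03 m

H_c = 11.03 m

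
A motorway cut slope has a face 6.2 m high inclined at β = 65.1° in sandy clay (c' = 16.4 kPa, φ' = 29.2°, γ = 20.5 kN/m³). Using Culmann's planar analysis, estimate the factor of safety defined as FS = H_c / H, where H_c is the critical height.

H_c = (4c'/γ) · sinβ cosφ' / [1 − cos(β − φ')]
    = (4·16.4/20.5) · sin65.1°·cos29.2° / [1 − cos35.9°]
    = 3.200 · 0.7918 / 0.1900 = 13.34 m
FS = H_c / H = 13.34 / 6.2 = 2.151

FS = 2.15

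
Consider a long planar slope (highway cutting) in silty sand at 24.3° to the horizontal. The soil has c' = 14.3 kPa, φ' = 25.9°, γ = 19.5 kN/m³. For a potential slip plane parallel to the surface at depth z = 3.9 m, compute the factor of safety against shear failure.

FS = 1.58

For an infinite slope with a slip plane parallel to the surface (no pore pressure): FS = [c' + γz cos²β tanφ'] / [γz sinβ cosβ].
γz = 19.5·3.9 = 76.05 kN/m²
Numerator = 14.3 + 76.05·cos²24.3°·tan25.9° = 14.3 + 76.05·0.8307·0.4856 = 44.974 kPa
Denominator = 76.05·sin24.3°·cos24.3° = 76.05·0.4115·0.9114 = 28.523 kPa
FS = 44.974 / 28.523 = 1.577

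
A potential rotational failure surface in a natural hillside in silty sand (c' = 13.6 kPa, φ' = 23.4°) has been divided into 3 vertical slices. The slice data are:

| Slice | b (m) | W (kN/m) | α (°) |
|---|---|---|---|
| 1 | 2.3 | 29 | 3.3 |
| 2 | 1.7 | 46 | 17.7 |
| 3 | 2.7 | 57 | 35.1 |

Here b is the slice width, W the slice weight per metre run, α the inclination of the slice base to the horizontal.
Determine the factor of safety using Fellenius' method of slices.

FS = 3.14

Ordinary method of slices: FS = Σ[c'·Δl_i + (W_i cosα_i)·tanφ'] / Σ W_i sinα_i, with Δl_i = b_i / cosα_i.
Slice 1: Δl = 2.3/cos3.3° = 2.304 m; N'_1 = 29·cos3.3° = 29.0; c'Δl = 31.33; W sinα = 1.7
Slice 2: Δl = 1.7/cos17.7° = 1.784 m; N'_2 = 46·cos17.7° = 43.8; c'Δl = 24.27; W sinα = 14.0
Slice 3: Δl = 2.7/cos35.1° = 3.300 m; N'_3 = 57·cos35.1° = 46.6; c'Δl = 44.88; W sinα = 32.8
Σc'Δl = 100.5 kN/m; ΣN' = 119.4 kN/m; ΣW sinα = 48.4 kN/m
Resisting = 100.5 + 119.4·tan23.4° = 100.5 + 51.7 = 152.2 kN/m
FS = 152.2 / 48.4 = 3.142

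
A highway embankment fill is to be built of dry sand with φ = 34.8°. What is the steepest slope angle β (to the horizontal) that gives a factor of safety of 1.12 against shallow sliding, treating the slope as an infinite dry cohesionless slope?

β = 31.8°

For an infinite dry cohesionless slope FS = tanφ/tanβ, so tanβ = tanφ / FS.
tanβ = tan34.8° / 1.12 = 0.6950 / 1.12 = 0.6206
β = arctan(0.6206) = 31.82°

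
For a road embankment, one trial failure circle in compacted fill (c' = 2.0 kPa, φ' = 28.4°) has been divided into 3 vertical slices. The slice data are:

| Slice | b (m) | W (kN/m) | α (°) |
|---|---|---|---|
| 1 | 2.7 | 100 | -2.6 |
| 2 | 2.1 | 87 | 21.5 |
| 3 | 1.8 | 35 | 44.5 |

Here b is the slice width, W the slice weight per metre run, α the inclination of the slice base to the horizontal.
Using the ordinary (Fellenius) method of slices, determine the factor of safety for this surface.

FS = 2.43

Ordinary method of slices: FS = Σ[c'·Δl_i + (W_i cosα_i)·tanφ'] / Σ W_i sinα_i, with Δl_i = b_i / cosα_i.
Slice 1: Δl = 2.7/cos(-2.6°) = 2.703 m; N'_1 = 100·cos(-2.6°) = 99.9; c'Δl = 5.41; W sinα = -4.5
Slice 2: Δl = 2.1/cos21.5° = 2.257 m; N'_2 = 87·cos21.5° = 80.9; c'Δl = 4.51; W sinα = 31.9
Slice 3: Δl = 1.8/cos44.5° = 2.524 m; N'_3 = 35·cos44.5° = 25.0; c'Δl = 5.05; W sinα = 24.5
Σc'Δl = 15.0 kN/m; ΣN' = 205.8 kN/m; ΣW sinα = 51.9 kN/m
Resisting = 15.0 + 205.8·tan28.4° = 15.0 + 111.3 = 126.2 kN/m
FS = 126.2 / 51.9 = 2.433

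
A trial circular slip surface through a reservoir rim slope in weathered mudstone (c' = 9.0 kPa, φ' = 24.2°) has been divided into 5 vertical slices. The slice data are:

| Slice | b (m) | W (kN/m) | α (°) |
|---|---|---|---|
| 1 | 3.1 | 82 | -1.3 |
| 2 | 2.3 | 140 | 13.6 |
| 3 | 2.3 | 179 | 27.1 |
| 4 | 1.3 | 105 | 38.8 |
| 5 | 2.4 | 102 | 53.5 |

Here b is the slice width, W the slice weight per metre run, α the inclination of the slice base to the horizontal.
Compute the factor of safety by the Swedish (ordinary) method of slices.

FS = 1.37

Ordinary method of slices: FS = Σ[c'·Δl_i + (W_i cosα_i)·tanφ'] / Σ W_i sinα_i, with Δl_i = b_i / cosα_i.
Slice 1: Δl = 3.1/cos(-1.3°) = 3.101 m; N'_1 = 82·cos(-1.3°) = 82.0; c'Δl = 27.91; W sinα = -1.9
Slice 2: Δl = 2.3/cos13.6° = 2.366 m; N'_2 = 140·cos13.6° = 136.1; c'Δl = 21.30; W sinα = 32.9
Slice 3: Δl = 2.3/cos27.1° = 2.584 m; N'_3 = 179·cos27.1° = 159.3; c'Δl = 23.25; W sinα = 81.5
Slice 4: Δl = 1.3/cos38.8° = 1.668 m; N'_4 = 105·cos38.8° = 81.8; c'Δl = 15.01; W sinα = 65.8
Slice 5: Δl = 2.4/cos53.5° = 4.035 m; N'_5 = 102·cos53.5° = 60.7; c'Δl = 36.31; W sinα = 82.0
Σc'Δl = 123.8 kN/m; ΣN' = 519.9 kN/m; ΣW sinα = 260.4 kN/m
Resisting = 123.8 + 519.9·tan24.2° = 123.8 + 233.7 = 357.4 kN/m
FS = 357.4 / 260.4 = 1.373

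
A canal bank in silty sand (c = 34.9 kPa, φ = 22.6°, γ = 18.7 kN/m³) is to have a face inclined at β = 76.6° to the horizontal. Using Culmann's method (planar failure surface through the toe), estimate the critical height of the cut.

Culmann's analysis gives the critical failure plane at α_cr = (β + φ)/2 = (76.6 + 22.6)/2 = 49.6°, and the critical height
H_c = (4c/γ) · sinβ cosφ / [1 − cos(β − φ)]
    = (4·34.9/18.7) · sin76.6°·cos22.6° / [1 − cos(54.0°)]
    = 7.465 · 0.9728·0.9232 / [1 − 0.5878]
    = 7.465 · 0.8981 / 0.4122
    = 16.26 m

H_c = 16.26 m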